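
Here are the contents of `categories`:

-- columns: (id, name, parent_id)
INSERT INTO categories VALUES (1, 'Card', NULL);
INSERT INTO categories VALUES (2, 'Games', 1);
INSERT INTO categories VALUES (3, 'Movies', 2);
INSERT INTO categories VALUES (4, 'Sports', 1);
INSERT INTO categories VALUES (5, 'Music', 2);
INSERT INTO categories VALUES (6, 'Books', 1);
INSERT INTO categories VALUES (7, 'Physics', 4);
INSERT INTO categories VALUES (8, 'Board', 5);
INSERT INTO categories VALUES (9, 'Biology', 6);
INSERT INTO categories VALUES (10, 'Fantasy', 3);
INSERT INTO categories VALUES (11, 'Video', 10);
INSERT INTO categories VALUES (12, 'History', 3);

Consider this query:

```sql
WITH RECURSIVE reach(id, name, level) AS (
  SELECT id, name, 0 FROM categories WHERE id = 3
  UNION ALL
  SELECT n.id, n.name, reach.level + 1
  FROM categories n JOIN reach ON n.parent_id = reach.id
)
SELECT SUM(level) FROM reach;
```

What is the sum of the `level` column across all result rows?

4

Base: id=3 (Movies) at level 0.
Iteration 1: rows with parent_id in {3} -> Fantasy (id 10, level 1), History (id 12, level 1).
Iteration 2: rows with parent_id in {10,12} -> Video (id 11, level 2).
Iteration 3: no rows with parent_id in {11}; recursion stops.
SUM(level) = 0 + 1 + 1 + 2 = 4.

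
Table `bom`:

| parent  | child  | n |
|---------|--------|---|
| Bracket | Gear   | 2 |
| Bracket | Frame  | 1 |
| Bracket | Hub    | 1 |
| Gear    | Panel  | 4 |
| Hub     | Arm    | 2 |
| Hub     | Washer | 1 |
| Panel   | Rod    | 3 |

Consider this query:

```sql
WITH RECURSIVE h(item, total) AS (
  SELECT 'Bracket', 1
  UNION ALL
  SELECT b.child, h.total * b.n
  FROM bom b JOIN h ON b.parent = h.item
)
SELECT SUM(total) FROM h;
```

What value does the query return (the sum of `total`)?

Base: (Bracket, total=1).
Iteration 1: components of {Bracket} -> Frame = 1*1 = 1, Gear = 1*2 = 2, Hub = 1*1 = 1.
Iteration 2: components of {Frame,Gear,Hub} -> Arm = 1*2 = 2, Panel = 2*4 = 8, Washer = 1*1 = 1.
Iteration 3: components of {Arm,Panel,Washer} -> Rod = 8*3 = 24.
Iteration 4: no further components; recursion stops.
SUM(total) = 1 + 2 + 1 + 1 + 8 + 2 + 1 + 24 = 40.

40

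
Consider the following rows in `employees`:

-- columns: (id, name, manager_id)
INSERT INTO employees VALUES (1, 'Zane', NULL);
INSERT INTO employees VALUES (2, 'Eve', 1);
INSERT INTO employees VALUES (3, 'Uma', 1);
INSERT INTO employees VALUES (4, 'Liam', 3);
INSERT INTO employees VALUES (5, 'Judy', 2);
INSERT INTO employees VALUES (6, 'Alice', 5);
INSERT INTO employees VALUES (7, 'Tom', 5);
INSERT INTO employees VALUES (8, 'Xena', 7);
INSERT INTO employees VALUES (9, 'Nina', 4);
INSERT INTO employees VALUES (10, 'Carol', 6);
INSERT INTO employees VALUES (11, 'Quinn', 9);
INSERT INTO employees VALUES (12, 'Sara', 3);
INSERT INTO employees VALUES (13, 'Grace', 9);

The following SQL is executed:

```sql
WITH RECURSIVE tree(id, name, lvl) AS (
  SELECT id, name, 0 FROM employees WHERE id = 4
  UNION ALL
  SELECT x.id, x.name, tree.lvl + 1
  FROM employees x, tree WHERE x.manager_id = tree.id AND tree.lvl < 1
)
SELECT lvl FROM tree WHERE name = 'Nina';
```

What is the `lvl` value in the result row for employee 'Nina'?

1

Base: id=4 (Liam) at lvl 0.
Iteration 1: rows with manager_id in {4} -> Nina (id 9, lvl 1).
Iteration 2: lvl < 1 fails for all current rows; recursion stops.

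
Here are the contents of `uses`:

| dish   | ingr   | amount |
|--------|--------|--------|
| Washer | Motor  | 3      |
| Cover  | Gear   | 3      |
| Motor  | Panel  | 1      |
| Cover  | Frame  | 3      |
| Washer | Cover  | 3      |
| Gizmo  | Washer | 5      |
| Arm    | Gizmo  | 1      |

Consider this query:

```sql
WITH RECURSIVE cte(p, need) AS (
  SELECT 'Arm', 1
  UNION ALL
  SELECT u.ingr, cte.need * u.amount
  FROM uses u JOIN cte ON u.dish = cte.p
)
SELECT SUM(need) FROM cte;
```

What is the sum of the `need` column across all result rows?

Base: (Arm, need=1).
Iteration 1: components of {Arm} -> Gizmo = 1*1 = 1.
Iteration 2: components of {Gizmo} -> Washer = 1*5 = 5.
Iteration 3: components of {Washer} -> Cover = 5*3 = 15, Motor = 5*3 = 15.
Iteration 4: components of {Cover,Motor} -> Frame = 15*3 = 45, Gear = 15*3 = 45, Panel = 15*1 = 15.
Iteration 5: no further components; recursion stops.
SUM(need) = 1 + 1 + 5 + 15 + 15 + 15 + 45 + 45 = 142.

142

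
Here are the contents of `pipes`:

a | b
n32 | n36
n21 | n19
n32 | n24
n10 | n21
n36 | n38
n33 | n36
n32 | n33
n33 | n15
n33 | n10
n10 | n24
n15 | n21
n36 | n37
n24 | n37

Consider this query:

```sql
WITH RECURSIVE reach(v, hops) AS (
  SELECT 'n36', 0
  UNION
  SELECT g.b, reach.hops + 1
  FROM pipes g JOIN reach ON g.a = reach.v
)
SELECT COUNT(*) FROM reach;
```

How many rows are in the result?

Base: (n36, hops=0).
Iteration 1: edges from {n36} -> (n37, hops=1), (n38, hops=1).
Iteration 2: no outgoing edges from {n37,n38}; recursion stops.
Total rows emitted: 3.

3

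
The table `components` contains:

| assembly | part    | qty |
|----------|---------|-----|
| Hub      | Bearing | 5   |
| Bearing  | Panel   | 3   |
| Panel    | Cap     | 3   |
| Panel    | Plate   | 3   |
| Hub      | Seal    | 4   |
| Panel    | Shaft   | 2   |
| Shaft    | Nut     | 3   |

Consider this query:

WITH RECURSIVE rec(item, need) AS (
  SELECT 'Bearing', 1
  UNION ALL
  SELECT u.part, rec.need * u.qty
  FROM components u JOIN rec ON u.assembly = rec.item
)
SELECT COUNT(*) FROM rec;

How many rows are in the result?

Base: (Bearing, need=1).
Iteration 1: components of {Bearing} -> Panel = 1*3 = 3.
Iteration 2: components of {Panel} -> Cap = 3*3 = 9, Plate = 3*3 = 9, Shaft = 3*2 = 6.
Iteration 3: components of {Cap,Plate,Shaft} -> Nut = 6*3 = 18.
Iteration 4: no further components; recursion stops.
Total rows emitted: 6.

6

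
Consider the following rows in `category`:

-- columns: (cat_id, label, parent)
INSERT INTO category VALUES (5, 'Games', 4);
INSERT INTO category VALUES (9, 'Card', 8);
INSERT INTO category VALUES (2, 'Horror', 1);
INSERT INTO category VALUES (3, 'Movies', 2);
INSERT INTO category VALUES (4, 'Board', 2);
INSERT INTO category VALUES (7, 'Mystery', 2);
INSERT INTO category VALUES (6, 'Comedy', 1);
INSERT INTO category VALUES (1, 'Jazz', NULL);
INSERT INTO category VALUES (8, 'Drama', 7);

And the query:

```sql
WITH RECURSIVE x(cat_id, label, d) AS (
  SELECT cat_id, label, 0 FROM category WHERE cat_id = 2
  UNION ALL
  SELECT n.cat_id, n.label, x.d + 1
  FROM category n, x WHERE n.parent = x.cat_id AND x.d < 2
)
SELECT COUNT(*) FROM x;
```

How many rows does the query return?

6

Base: cat_id=2 (Horror) at d 0.
Iteration 1: rows with parent in {2} -> Movies (id 3, d 1), Board (id 4, d 1), Mystery (id 7, d 1).
Iteration 2: rows with parent in {3,4,7} -> Games (id 5, d 2), Drama (id 8, d 2).
Iteration 3: d < 2 fails for all current rows; recursion stops.
Total rows emitted: 6.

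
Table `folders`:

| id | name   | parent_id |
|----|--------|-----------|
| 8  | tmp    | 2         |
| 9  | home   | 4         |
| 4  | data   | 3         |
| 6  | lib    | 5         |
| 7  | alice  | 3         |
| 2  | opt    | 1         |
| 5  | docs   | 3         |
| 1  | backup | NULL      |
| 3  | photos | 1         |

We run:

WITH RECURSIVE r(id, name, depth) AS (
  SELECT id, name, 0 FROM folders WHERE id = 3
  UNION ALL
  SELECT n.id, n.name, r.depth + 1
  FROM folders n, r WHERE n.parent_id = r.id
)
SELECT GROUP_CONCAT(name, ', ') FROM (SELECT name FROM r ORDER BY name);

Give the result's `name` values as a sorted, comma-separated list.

alice, data, docs, home, lib, photos

Base: id=3 (photos) at depth 0.
Iteration 1: rows with parent_id in {3} -> data (id 4, depth 1), docs (id 5, depth 1), alice (id 7, depth 1).
Iteration 2: rows with parent_id in {4,5,7} -> lib (id 6, depth 2), home (id 9, depth 2).
Iteration 3: no rows with parent_id in {6,9}; recursion stops.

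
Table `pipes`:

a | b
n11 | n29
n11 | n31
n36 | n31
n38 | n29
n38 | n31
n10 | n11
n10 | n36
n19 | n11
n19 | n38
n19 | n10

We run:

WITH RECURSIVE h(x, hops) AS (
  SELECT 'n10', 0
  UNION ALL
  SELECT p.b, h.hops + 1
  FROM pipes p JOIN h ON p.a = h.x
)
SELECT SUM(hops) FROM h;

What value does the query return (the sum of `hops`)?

8

Base: (n10, hops=0).
Iteration 1: edges from {n10} -> (n11, hops=1), (n36, hops=1).
Iteration 2: edges from {n11,n36} -> (n29, hops=2), (n31, hops=2) x2. [UNION ALL keeps all 3 new rows, including repeats]
Iteration 3: no outgoing edges from {n29,n31}; recursion stops.
SUM(hops) = 0 + 1 + 1 + 2 + 2 + 2 = 8.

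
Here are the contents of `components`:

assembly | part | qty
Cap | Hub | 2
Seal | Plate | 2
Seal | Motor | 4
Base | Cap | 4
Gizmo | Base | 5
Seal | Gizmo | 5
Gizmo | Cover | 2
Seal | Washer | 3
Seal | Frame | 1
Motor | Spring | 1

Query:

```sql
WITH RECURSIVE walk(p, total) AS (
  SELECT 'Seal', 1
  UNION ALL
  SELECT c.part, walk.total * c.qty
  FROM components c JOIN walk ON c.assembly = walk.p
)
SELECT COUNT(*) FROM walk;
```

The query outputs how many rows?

Base: (Seal, total=1).
Iteration 1: components of {Seal} -> Frame = 1*1 = 1, Gizmo = 1*5 = 5, Motor = 1*4 = 4, Plate = 1*2 = 2, Washer = 1*3 = 3.
Iteration 2: components of {Frame,Gizmo,Motor,Plate,Washer} -> Base = 5*5 = 25, Cover = 5*2 = 10, Spring = 4*1 = 4.
Iteration 3: components of {Base,Cover,Spring} -> Cap = 25*4 = 100.
Iteration 4: components of {Cap} -> Hub = 100*2 = 200.
Iteration 5: no further components; recursion stops.
Total rows emitted: 11.

11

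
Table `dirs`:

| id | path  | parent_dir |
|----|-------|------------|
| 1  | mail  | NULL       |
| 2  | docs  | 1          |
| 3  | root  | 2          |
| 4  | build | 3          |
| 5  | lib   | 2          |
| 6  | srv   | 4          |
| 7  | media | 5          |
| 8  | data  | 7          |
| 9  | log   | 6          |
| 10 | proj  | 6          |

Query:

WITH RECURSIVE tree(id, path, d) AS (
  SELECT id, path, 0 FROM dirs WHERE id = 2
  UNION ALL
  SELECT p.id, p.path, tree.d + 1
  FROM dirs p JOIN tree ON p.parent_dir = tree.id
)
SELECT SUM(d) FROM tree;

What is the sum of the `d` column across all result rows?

Base: id=2 (docs) at d 0.
Iteration 1: rows with parent_dir in {2} -> root (id 3, d 1), lib (id 5, d 1).
Iteration 2: rows with parent_dir in {3,5} -> build (id 4, d 2), media (id 7, d 2).
Iteration 3: rows with parent_dir in {4,7} -> srv (id 6, d 3), data (id 8, d 3).
Iteration 4: rows with parent_dir in {6,8} -> log (id 9, d 4), proj (id 10, d 4).
Iteration 5: no rows with parent_dir in {9,10}; recursion stops.
SUM(d) = 0 + 1 + 1 + 2 + 2 + 3 + 3 + 4 + 4 = 20.

20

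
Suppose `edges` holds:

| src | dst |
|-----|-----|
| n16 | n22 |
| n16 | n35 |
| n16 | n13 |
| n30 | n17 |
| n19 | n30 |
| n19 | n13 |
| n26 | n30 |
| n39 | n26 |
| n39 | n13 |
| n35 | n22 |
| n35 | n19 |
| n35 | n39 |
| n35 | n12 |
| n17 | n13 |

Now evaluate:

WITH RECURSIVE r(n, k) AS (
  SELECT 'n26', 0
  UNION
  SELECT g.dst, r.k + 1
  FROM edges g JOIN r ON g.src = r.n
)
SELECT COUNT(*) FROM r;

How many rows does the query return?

Base: (n26, k=0).
Iteration 1: edges from {n26} -> (n30, k=1).
Iteration 2: edges from {n30} -> (n17, k=2).
Iteration 3: edges from {n17} -> (n13, k=3).
Iteration 4: no outgoing edges from {n13}; recursion stops.
Total rows emitted: 4.

4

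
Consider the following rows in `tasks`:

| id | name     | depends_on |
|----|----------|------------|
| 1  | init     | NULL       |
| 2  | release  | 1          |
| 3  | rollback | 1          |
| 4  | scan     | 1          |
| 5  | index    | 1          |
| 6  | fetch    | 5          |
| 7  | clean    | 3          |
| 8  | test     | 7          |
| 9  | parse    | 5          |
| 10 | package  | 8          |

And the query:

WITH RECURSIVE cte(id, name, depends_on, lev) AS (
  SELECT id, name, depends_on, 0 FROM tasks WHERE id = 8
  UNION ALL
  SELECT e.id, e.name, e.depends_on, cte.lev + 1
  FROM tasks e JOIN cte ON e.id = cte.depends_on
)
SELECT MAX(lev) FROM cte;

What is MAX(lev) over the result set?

Base: id=8 (test), depends_on=7, lev 0.
Iteration 1: join on id=7 -> clean (id 7, depends_on=3, lev 1).
Iteration 2: join on id=3 -> rollback (id 3, depends_on=1, lev 2).
Iteration 3: join on id=1 -> init (id 1, depends_on=NULL, lev 3).
Iteration 4: depends_on is NULL; no match; recursion stops.
lev values: 0, 1, 2, 3; the maximum is 3.

3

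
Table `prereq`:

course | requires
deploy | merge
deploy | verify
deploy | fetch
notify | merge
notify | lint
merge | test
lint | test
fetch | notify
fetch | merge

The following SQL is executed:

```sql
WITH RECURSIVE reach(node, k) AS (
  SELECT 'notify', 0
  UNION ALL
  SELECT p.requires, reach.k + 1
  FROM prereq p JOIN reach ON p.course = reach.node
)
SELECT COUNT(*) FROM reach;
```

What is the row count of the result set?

Base: (notify, k=0).
Iteration 1: edges from {notify} -> (lint, k=1), (merge, k=1).
Iteration 2: edges from {lint,merge} -> (test, k=2) x2. [UNION ALL keeps all 2 new rows, including repeats]
Iteration 3: no outgoing edges from {test}; recursion stops.
Total rows emitted: 5.

5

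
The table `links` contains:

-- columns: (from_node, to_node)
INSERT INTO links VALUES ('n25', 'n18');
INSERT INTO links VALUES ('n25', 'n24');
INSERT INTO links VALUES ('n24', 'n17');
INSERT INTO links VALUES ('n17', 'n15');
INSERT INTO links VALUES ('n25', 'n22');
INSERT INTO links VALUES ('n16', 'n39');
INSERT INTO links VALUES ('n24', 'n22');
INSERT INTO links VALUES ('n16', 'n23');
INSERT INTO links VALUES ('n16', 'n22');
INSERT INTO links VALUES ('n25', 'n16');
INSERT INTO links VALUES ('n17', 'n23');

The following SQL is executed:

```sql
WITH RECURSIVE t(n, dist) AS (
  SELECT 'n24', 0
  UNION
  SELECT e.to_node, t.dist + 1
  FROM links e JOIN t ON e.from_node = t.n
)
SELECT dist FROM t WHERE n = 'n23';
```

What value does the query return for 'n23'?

Base: (n24, dist=0).
Iteration 1: edges from {n24} -> (n17, dist=1), (n22, dist=1).
Iteration 2: edges from {n17,n22} -> (n15, dist=2), (n23, dist=2).
Iteration 3: no outgoing edges from {n15,n23}; recursion stops.

2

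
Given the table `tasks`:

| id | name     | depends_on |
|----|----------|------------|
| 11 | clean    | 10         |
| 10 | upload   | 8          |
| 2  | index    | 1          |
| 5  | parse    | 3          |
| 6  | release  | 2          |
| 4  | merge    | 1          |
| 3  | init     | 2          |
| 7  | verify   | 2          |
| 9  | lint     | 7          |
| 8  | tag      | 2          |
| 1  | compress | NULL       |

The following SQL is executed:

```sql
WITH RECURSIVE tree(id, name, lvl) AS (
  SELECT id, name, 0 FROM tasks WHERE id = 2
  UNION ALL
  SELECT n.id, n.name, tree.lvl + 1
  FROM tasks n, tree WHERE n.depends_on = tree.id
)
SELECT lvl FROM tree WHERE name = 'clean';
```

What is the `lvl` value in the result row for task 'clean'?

3

Base: id=2 (index) at lvl 0.
Iteration 1: rows with depends_on in {2} -> init (id 3, lvl 1), release (id 6, lvl 1), verify (id 7, lvl 1), tag (id 8, lvl 1).
Iteration 2: rows with depends_on in {3,6,7,8} -> parse (id 5, lvl 2), lint (id 9, lvl 2), upload (id 10, lvl 2).
Iteration 3: rows with depends_on in {5,9,10} -> clean (id 11, lvl 3).
Iteration 4: no rows with depends_on in {11}; recursion stops.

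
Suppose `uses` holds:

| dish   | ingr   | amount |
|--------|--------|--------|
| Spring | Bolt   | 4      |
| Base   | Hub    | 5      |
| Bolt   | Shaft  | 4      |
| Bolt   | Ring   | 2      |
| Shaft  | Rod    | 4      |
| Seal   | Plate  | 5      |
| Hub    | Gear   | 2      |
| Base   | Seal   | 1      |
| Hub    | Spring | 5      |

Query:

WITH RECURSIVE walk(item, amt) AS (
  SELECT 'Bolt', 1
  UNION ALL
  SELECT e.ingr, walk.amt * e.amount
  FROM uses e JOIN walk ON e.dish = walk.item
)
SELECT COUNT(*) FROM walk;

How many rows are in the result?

4

Base: (Bolt, amt=1).
Iteration 1: components of {Bolt} -> Ring = 1*2 = 2, Shaft = 1*4 = 4.
Iteration 2: components of {Ring,Shaft} -> Rod = 4*4 = 16.
Iteration 3: no further components; recursion stops.
Total rows emitted: 4.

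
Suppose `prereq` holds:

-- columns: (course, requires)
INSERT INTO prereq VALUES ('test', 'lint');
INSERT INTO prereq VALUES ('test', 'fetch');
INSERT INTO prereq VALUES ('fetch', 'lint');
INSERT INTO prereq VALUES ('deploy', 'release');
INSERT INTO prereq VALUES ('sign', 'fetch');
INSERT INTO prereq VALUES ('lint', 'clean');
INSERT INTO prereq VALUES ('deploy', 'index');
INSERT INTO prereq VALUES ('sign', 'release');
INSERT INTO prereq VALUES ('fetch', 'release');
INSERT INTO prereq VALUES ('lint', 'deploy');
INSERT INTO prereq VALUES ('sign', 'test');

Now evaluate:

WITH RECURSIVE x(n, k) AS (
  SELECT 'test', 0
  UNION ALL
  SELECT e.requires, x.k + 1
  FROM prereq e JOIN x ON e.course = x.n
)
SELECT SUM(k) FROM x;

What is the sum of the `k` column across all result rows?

Base: (test, k=0).
Iteration 1: edges from {test} -> (fetch, k=1), (lint, k=1).
Iteration 2: edges from {fetch,lint} -> (clean, k=2), (deploy, k=2), (lint, k=2), (release, k=2).
Iteration 3: edges from {clean,deploy,lint,release} -> (clean, k=3), (deploy, k=3), (index, k=3), (release, k=3).
Iteration 4: edges from {clean,deploy,index,release} -> (index, k=4), (release, k=4).
Iteration 5: no outgoing edges from {index,release}; recursion stops.
SUM(k) = 0 + 1 + 1 + 2 + 2 + 2 + 2 + 3 + 3 + 3 + 3 + 4 + 4 = 30.

30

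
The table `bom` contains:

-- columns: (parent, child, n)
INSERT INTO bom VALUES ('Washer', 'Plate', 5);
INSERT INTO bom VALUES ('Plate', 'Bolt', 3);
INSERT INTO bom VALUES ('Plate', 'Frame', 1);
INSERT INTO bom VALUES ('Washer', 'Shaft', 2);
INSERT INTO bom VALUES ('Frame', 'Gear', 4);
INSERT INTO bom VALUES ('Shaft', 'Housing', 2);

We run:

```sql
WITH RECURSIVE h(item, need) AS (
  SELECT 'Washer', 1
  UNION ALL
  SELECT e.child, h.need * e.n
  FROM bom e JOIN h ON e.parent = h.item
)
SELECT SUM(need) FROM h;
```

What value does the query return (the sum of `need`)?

52

Base: (Washer, need=1).
Iteration 1: components of {Washer} -> Plate = 1*5 = 5, Shaft = 1*2 = 2.
Iteration 2: components of {Plate,Shaft} -> Bolt = 5*3 = 15, Frame = 5*1 = 5, Housing = 2*2 = 4.
Iteration 3: components of {Bolt,Frame,Housing} -> Gear = 5*4 = 20.
Iteration 4: no further components; recursion stops.
SUM(need) = 1 + 5 + 2 + 15 + 5 + 4 + 20 = 52.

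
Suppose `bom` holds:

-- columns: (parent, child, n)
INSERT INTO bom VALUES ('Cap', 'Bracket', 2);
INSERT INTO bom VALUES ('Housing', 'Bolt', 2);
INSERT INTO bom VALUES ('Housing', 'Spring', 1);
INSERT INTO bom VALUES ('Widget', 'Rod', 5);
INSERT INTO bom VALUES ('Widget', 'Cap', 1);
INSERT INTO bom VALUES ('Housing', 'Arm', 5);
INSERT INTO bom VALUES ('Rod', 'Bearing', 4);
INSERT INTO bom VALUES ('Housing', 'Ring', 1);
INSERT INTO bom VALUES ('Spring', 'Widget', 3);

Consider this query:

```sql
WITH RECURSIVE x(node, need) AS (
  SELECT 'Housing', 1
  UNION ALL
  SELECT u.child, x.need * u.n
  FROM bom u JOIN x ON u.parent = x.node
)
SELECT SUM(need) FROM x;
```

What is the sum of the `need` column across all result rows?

Base: (Housing, need=1).
Iteration 1: components of {Housing} -> Arm = 1*5 = 5, Bolt = 1*2 = 2, Ring = 1*1 = 1, Spring = 1*1 = 1.
Iteration 2: components of {Arm,Bolt,Ring,Spring} -> Widget = 1*3 = 3.
Iteration 3: components of {Widget} -> Cap = 3*1 = 3, Rod = 3*5 = 15.
Iteration 4: components of {Cap,Rod} -> Bearing = 15*4 = 60, Bracket = 3*2 = 6.
Iteration 5: no further components; recursion stops.
SUM(need) = 1 + 2 + 1 + 1 + 5 + 3 + 3 + 15 + 6 + 60 = 97.

97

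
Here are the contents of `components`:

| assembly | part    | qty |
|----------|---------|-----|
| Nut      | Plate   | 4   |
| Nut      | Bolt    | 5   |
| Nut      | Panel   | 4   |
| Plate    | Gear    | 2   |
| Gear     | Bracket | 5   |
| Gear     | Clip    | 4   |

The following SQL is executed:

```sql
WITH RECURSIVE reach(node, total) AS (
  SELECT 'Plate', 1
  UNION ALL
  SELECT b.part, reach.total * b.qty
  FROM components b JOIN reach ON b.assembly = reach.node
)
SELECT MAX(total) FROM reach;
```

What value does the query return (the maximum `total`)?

10

Base: (Plate, total=1).
Iteration 1: components of {Plate} -> Gear = 1*2 = 2.
Iteration 2: components of {Gear} -> Bracket = 2*5 = 10, Clip = 2*4 = 8.
Iteration 3: no further components; recursion stops.
total values: 1, 2, 10, 8; the maximum is 10.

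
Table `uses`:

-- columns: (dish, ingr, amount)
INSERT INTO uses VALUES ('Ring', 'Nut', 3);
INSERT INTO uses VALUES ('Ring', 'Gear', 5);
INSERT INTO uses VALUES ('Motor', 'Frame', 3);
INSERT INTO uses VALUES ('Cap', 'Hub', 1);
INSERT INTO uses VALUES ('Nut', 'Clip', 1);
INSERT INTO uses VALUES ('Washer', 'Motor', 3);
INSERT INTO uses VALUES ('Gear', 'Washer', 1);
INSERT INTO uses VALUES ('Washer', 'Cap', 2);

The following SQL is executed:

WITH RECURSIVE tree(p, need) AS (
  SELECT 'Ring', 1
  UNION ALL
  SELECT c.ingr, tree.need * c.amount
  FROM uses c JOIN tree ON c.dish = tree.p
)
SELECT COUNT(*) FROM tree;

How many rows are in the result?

9

Base: (Ring, need=1).
Iteration 1: components of {Ring} -> Gear = 1*5 = 5, Nut = 1*3 = 3.
Iteration 2: components of {Gear,Nut} -> Clip = 3*1 = 3, Washer = 5*1 = 5.
Iteration 3: components of {Clip,Washer} -> Cap = 5*2 = 10, Motor = 5*3 = 15.
Iteration 4: components of {Cap,Motor} -> Frame = 15*3 = 45, Hub = 10*1 = 10.
Iteration 5: no further components; recursion stops.
Total rows emitted: 9.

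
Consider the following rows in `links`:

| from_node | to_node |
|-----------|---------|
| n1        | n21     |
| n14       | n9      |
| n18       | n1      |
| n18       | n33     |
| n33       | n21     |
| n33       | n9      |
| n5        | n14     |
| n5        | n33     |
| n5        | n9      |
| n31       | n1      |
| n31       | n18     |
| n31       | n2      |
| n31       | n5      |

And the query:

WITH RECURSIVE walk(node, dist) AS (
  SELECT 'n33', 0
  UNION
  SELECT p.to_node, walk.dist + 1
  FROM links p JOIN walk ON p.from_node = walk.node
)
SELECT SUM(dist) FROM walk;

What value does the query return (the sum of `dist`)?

Base: (n33, dist=0).
Iteration 1: edges from {n33} -> (n21, dist=1), (n9, dist=1).
Iteration 2: no outgoing edges from {n21,n9}; recursion stops.
SUM(dist) = 0 + 1 + 1 = 2.

2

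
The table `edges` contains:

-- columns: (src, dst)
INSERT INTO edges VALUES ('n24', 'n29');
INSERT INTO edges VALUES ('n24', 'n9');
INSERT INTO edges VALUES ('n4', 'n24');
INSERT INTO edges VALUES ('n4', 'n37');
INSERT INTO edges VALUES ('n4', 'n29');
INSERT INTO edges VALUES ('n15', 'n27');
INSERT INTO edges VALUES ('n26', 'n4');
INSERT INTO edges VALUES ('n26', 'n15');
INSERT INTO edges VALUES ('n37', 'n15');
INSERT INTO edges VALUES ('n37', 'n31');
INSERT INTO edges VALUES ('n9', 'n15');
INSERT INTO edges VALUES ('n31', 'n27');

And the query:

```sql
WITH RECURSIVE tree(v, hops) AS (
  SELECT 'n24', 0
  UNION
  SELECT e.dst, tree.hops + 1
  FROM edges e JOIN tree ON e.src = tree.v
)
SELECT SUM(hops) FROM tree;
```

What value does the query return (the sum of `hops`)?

Base: (n24, hops=0).
Iteration 1: edges from {n24} -> (n29, hops=1), (n9, hops=1).
Iteration 2: edges from {n29,n9} -> (n15, hops=2).
Iteration 3: edges from {n15} -> (n27, hops=3).
Iteration 4: no outgoing edges from {n27}; recursion stops.
SUM(hops) = 0 + 1 + 1 + 2 + 3 = 7.

7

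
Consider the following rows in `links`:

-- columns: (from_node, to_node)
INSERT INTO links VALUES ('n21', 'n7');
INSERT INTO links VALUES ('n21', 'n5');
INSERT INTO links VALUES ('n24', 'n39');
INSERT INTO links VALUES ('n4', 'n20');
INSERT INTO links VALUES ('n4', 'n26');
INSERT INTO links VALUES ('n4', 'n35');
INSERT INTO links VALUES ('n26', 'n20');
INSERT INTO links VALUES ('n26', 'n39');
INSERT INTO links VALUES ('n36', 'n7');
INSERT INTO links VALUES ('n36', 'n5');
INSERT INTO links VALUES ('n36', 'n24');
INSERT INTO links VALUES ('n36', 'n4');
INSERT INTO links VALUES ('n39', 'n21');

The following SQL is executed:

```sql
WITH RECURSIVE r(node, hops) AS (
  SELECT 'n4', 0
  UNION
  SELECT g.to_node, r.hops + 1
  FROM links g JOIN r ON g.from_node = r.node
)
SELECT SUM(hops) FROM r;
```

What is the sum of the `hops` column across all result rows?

18

Base: (n4, hops=0).
Iteration 1: edges from {n4} -> (n20, hops=1), (n26, hops=1), (n35, hops=1).
Iteration 2: edges from {n20,n26,n35} -> (n20, hops=2), (n39, hops=2).
Iteration 3: edges from {n20,n39} -> (n21, hops=3).
Iteration 4: edges from {n21} -> (n5, hops=4), (n7, hops=4).
Iteration 5: no outgoing edges from {n5,n7}; recursion stops.
SUM(hops) = 0 + 1 + 1 + 1 + 2 + 2 + 3 + 4 + 4 = 18.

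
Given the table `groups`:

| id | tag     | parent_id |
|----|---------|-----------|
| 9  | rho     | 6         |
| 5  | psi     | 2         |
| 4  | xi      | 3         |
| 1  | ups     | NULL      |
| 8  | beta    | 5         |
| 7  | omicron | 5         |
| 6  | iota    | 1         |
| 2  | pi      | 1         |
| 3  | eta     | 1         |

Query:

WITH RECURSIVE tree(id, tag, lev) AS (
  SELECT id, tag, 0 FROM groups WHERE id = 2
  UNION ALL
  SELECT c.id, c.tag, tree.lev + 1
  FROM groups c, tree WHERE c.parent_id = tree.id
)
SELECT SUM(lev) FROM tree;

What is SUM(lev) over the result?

Base: id=2 (pi) at lev 0.
Iteration 1: rows with parent_id in {2} -> psi (id 5, lev 1).
Iteration 2: rows with parent_id in {5} -> omicron (id 7, lev 2), beta (id 8, lev 2).
Iteration 3: no rows with parent_id in {7,8}; recursion stops.
SUM(lev) = 0 + 1 + 2 + 2 = 5.

5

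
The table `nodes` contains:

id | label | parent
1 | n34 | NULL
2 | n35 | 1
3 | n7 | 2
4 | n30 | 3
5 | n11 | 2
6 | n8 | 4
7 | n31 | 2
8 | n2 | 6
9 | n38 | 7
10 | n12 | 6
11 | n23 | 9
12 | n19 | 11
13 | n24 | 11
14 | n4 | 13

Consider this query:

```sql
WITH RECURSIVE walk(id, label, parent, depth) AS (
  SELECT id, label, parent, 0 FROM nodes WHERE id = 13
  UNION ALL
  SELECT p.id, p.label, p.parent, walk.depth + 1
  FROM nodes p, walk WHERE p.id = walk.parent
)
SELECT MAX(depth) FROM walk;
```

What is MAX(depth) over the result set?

5

Base: id=13 (n24), parent=11, depth 0.
Iteration 1: join on id=11 -> n23 (id 11, parent=9, depth 1).
Iteration 2: join on id=9 -> n38 (id 9, parent=7, depth 2).
Iteration 3: join on id=7 -> n31 (id 7, parent=2, depth 3).
Iteration 4: join on id=2 -> n35 (id 2, parent=1, depth 4).
Iteration 5: join on id=1 -> n34 (id 1, parent=NULL, depth 5).
Iteration 6: parent is NULL; no match; recursion stops.
depth values: 0, 1, 2, 3, 4, 5; the maximum is 5.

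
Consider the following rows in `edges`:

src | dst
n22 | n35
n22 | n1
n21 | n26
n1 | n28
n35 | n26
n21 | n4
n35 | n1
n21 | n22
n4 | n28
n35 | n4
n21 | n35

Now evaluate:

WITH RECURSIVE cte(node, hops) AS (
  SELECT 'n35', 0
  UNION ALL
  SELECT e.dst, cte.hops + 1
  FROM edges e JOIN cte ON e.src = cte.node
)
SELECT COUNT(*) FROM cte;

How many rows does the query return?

Base: (n35, hops=0).
Iteration 1: edges from {n35} -> (n1, hops=1), (n26, hops=1), (n4, hops=1).
Iteration 2: edges from {n1,n26,n4} -> (n28, hops=2) x2. [UNION ALL keeps all 2 new rows, including repeats]
Iteration 3: no outgoing edges from {n28}; recursion stops.
Total rows emitted: 6.

6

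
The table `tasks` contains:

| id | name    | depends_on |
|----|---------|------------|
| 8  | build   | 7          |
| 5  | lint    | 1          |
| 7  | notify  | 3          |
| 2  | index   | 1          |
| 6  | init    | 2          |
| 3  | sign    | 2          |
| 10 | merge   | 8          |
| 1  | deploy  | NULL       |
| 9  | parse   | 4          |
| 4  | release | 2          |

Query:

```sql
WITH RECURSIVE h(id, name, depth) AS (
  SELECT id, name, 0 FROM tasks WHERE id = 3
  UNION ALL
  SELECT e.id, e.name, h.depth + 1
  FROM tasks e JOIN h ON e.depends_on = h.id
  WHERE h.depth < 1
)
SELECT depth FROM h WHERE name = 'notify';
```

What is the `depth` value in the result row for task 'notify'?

1

Base: id=3 (sign) at depth 0.
Iteration 1: rows with depends_on in {3} -> notify (id 7, depth 1).
Iteration 2: depth < 1 fails for all current rows; recursion stops.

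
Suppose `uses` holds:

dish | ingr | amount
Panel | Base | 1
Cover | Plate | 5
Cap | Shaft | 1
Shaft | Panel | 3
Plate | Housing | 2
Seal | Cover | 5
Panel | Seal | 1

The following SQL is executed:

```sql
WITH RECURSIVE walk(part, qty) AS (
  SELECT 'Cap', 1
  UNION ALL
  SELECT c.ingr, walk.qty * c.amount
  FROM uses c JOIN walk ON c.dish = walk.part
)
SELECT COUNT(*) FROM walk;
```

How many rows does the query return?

8

Base: (Cap, qty=1).
Iteration 1: components of {Cap} -> Shaft = 1*1 = 1.
Iteration 2: components of {Shaft} -> Panel = 1*3 = 3.
Iteration 3: components of {Panel} -> Base = 3*1 = 3, Seal = 3*1 = 3.
Iteration 4: components of {Base,Seal} -> Cover = 3*5 = 15.
Iteration 5: components of {Cover} -> Plate = 15*5 = 75.
Iteration 6: components of {Plate} -> Housing = 75*2 = 150.
Iteration 7: no further components; recursion stops.
Total rows emitted: 8.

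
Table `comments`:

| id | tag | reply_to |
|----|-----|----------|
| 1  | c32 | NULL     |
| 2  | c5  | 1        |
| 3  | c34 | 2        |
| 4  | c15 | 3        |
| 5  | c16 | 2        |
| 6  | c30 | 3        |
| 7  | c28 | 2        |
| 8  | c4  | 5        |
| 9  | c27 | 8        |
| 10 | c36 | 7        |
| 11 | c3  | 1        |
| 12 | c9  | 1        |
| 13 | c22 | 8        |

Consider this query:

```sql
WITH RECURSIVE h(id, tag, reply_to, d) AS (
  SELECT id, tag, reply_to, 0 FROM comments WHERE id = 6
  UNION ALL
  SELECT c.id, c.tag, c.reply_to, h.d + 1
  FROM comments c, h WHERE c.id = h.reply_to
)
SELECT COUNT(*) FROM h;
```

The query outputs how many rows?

4

Base: id=6 (c30), reply_to=3, d 0.
Iteration 1: join on id=3 -> c34 (id 3, reply_to=2, d 1).
Iteration 2: join on id=2 -> c5 (id 2, reply_to=1, d 2).
Iteration 3: join on id=1 -> c32 (id 1, reply_to=NULL, d 3).
Iteration 4: reply_to is NULL; no match; recursion stops.
Total rows emitted: 4.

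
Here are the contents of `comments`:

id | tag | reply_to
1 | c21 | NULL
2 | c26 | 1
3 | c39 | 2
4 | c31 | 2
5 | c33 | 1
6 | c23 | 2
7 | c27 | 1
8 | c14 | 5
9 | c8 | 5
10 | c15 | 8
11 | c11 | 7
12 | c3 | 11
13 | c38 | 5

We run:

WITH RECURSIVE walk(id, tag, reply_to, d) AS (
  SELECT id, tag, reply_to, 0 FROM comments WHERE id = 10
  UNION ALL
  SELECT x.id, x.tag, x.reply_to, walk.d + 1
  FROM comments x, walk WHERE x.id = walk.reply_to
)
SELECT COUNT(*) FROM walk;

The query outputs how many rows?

Base: id=10 (c15), reply_to=8, d 0.
Iteration 1: join on id=8 -> c14 (id 8, reply_to=5, d 1).
Iteration 2: join on id=5 -> c33 (id 5, reply_to=1, d 2).
Iteration 3: join on id=1 -> c21 (id 1, reply_to=NULL, d 3).
Iteration 4: reply_to is NULL; no match; recursion stops.
Total rows emitted: 4.

4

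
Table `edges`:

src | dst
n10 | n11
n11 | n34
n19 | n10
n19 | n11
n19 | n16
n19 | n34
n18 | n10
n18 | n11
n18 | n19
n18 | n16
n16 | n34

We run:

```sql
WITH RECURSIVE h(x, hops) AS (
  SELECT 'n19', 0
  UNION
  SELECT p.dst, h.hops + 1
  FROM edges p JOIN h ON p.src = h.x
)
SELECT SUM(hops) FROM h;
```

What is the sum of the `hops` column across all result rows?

Base: (n19, hops=0).
Iteration 1: edges from {n19} -> (n10, hops=1), (n11, hops=1), (n16, hops=1), (n34, hops=1).
Iteration 2: edges from {n10,n11,n16,n34} -> (n11, hops=2), (n34, hops=2). [UNION drops 1 duplicate row(s)]
Iteration 3: edges from {n11,n34} -> (n34, hops=3).
Iteration 4: no outgoing edges from {n34}; recursion stops.
SUM(hops) = 0 + 1 + 1 + 1 + 1 + 2 + 2 + 3 = 11.

11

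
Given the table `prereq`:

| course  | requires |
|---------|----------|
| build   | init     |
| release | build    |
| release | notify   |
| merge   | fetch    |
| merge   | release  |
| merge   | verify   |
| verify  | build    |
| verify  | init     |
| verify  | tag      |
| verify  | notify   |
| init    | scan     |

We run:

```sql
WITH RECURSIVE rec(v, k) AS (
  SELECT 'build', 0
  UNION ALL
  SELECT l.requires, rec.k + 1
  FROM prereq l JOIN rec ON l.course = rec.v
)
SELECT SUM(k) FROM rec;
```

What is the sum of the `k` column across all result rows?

3

Base: (build, k=0).
Iteration 1: edges from {build} -> (init, k=1).
Iteration 2: edges from {init} -> (scan, k=2).
Iteration 3: no outgoing edges from {scan}; recursion stops.
SUM(k) = 0 + 1 + 2 = 3.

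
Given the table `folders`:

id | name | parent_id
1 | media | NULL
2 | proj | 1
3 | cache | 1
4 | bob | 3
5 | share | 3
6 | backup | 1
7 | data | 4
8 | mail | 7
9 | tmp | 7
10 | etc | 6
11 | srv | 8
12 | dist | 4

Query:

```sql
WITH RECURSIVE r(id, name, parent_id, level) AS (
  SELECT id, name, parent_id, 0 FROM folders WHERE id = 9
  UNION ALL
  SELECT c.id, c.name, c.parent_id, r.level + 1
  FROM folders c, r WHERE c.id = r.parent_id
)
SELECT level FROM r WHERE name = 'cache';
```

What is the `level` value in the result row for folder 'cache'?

3

Base: id=9 (tmp), parent_id=7, level 0.
Iteration 1: join on id=7 -> data (id 7, parent_id=4, level 1).
Iteration 2: join on id=4 -> bob (id 4, parent_id=3, level 2).
Iteration 3: join on id=3 -> cache (id 3, parent_id=1, level 3).
Iteration 4: join on id=1 -> media (id 1, parent_id=NULL, level 4).
Iteration 5: parent_id is NULL; no match; recursion stops.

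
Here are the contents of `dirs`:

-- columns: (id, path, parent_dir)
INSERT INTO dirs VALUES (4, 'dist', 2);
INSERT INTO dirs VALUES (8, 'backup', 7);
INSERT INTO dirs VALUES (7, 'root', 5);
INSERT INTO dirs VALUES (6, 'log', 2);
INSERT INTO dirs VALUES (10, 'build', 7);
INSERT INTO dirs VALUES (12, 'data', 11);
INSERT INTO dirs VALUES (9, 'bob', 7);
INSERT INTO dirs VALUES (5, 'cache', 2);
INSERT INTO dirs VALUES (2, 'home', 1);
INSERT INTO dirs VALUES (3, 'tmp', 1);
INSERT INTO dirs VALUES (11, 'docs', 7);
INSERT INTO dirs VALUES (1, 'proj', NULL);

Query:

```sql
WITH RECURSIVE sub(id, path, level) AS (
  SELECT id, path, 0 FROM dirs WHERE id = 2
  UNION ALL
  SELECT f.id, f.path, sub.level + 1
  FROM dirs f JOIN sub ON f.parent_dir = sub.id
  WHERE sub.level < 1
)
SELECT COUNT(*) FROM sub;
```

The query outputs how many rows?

Base: id=2 (home) at level 0.
Iteration 1: rows with parent_dir in {2} -> dist (id 4, level 1), cache (id 5, level 1), log (id 6, level 1).
Iteration 2: level < 1 fails for all current rows; recursion stops.
Total rows emitted: 4.

4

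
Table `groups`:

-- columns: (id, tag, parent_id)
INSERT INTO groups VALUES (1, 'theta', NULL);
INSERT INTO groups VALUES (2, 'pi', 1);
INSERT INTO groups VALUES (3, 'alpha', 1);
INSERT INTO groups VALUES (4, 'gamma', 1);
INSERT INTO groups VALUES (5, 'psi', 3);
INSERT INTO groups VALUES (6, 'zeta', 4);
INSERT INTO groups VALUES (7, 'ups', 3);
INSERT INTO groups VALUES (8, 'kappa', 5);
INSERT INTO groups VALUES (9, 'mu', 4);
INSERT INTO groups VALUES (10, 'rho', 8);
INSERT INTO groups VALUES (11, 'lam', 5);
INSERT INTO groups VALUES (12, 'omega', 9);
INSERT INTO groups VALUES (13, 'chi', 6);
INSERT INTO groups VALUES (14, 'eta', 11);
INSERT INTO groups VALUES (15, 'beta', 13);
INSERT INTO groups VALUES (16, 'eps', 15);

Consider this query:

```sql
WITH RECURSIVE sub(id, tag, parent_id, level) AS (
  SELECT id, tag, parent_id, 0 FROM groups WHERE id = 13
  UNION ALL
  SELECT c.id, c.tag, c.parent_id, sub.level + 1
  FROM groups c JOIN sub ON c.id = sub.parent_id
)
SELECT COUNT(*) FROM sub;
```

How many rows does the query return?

Base: id=13 (chi), parent_id=6, level 0.
Iteration 1: join on id=6 -> zeta (id 6, parent_id=4, level 1).
Iteration 2: join on id=4 -> gamma (id 4, parent_id=1, level 2).
Iteration 3: join on id=1 -> theta (id 1, parent_id=NULL, level 3).
Iteration 4: parent_id is NULL; no match; recursion stops.
Total rows emitted: 4.

4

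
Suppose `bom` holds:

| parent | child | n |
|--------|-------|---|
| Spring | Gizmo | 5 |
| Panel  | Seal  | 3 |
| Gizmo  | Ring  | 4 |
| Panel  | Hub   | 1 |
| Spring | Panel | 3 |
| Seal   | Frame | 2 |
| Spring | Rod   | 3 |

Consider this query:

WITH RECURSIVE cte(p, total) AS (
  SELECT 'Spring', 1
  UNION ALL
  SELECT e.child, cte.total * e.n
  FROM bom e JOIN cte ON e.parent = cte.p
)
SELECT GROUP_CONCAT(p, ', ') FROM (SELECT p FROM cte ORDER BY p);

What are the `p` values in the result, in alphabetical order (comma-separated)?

Frame, Gizmo, Hub, Panel, Ring, Rod, Seal, Spring

Base: (Spring, total=1).
Iteration 1: components of {Spring} -> Gizmo = 1*5 = 5, Panel = 1*3 = 3, Rod = 1*3 = 3.
Iteration 2: components of {Gizmo,Panel,Rod} -> Hub = 3*1 = 3, Ring = 5*4 = 20, Seal = 3*3 = 9.
Iteration 3: components of {Hub,Ring,Seal} -> Frame = 9*2 = 18.
Iteration 4: no further components; recursion stops.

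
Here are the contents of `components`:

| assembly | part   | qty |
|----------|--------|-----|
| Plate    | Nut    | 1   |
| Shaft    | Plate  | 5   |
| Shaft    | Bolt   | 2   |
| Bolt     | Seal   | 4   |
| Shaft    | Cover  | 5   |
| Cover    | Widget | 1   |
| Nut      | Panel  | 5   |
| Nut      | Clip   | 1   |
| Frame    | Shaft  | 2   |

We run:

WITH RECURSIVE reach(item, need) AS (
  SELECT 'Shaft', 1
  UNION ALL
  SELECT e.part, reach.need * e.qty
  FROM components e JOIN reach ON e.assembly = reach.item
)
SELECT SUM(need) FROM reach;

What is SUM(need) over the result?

61

Base: (Shaft, need=1).
Iteration 1: components of {Shaft} -> Bolt = 1*2 = 2, Cover = 1*5 = 5, Plate = 1*5 = 5.
Iteration 2: components of {Bolt,Cover,Plate} -> Nut = 5*1 = 5, Seal = 2*4 = 8, Widget = 5*1 = 5.
Iteration 3: components of {Nut,Seal,Widget} -> Clip = 5*1 = 5, Panel = 5*5 = 25.
Iteration 4: no further components; recursion stops.
SUM(need) = 1 + 2 + 5 + 5 + 8 + 5 + 5 + 5 + 25 = 61.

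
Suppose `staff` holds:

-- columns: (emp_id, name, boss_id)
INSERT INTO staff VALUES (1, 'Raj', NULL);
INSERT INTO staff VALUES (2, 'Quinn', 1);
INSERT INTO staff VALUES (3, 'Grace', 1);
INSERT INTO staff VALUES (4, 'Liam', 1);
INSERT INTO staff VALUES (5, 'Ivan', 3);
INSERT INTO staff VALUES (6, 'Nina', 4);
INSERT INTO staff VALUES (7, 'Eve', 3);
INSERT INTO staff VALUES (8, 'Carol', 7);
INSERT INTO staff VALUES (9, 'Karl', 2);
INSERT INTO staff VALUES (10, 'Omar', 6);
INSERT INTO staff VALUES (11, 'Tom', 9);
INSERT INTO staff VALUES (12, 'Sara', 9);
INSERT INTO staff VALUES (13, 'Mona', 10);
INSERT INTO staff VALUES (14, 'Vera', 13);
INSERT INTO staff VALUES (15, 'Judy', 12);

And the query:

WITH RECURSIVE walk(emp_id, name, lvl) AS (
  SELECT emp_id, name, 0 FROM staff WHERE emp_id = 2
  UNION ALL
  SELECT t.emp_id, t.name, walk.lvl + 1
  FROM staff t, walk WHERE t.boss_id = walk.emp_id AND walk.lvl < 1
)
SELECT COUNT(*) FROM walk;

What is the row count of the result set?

Base: emp_id=2 (Quinn) at lvl 0.
Iteration 1: rows with boss_id in {2} -> Karl (id 9, lvl 1).
Iteration 2: lvl < 1 fails for all current rows; recursion stops.
Total rows emitted: 2.

2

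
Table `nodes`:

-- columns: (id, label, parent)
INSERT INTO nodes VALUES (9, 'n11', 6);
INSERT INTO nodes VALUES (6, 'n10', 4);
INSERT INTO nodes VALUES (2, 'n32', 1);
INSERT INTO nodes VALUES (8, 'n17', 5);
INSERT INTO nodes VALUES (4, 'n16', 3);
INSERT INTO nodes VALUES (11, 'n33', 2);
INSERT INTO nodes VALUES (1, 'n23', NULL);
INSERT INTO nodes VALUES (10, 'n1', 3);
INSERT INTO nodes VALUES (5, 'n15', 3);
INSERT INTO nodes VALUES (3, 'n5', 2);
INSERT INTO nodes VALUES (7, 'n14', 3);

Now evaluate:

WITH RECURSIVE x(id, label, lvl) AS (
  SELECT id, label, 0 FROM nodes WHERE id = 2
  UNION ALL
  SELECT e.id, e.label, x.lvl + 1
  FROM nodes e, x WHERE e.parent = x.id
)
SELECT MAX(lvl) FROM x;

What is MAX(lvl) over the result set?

Base: id=2 (n32) at lvl 0.
Iteration 1: rows with parent in {2} -> n5 (id 3, lvl 1), n33 (id 11, lvl 1).
Iteration 2: rows with parent in {3,11} -> n16 (id 4, lvl 2), n15 (id 5, lvl 2), n14 (id 7, lvl 2), n1 (id 10, lvl 2).
Iteration 3: rows with parent in {4,5,7,10} -> n10 (id 6, lvl 3), n17 (id 8, lvl 3).
Iteration 4: rows with parent in {6,8} -> n11 (id 9, lvl 4).
Iteration 5: no rows with parent in {9}; recursion stops.
lvl values: 0, 1, 1, 2, 2, 2, 2, 3, 3, 4; the maximum is 4.

4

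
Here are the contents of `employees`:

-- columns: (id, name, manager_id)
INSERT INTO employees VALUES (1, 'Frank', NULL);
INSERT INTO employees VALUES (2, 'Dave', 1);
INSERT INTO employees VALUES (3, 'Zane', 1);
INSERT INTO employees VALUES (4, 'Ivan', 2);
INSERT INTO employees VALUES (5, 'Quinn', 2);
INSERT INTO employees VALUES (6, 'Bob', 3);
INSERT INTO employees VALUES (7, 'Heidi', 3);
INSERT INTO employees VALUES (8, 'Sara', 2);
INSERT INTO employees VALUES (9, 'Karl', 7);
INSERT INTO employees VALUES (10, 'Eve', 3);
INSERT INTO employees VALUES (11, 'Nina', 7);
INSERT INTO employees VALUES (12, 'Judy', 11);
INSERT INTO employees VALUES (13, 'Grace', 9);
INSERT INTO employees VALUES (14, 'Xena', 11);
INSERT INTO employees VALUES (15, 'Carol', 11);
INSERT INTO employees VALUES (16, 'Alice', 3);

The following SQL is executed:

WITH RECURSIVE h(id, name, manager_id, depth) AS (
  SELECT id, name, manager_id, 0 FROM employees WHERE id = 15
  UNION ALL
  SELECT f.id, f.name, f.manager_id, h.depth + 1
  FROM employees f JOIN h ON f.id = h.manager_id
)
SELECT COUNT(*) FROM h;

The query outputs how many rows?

Base: id=15 (Carol), manager_id=11, depth 0.
Iteration 1: join on id=11 -> Nina (id 11, manager_id=7, depth 1).
Iteration 2: join on id=7 -> Heidi (id 7, manager_id=3, depth 2).
Iteration 3: join on id=3 -> Zane (id 3, manager_id=1, depth 3).
Iteration 4: join on id=1 -> Frank (id 1, manager_id=NULL, depth 4).
Iteration 5: manager_id is NULL; no match; recursion stops.
Total rows emitted: 5.

5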